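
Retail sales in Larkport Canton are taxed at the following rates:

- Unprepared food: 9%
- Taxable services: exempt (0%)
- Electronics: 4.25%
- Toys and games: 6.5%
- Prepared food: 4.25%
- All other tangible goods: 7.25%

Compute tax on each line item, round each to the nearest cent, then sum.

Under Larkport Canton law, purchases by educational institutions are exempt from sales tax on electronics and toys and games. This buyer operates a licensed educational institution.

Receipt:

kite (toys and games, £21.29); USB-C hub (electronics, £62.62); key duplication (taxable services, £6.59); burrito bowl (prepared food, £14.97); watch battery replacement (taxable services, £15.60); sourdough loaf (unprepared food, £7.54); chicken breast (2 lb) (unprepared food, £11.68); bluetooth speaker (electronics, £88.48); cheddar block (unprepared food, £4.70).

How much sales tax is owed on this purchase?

£2.79

Kite £21.29: toys and games, buyer-exempt → 0% → £0.00
USB-C hub £62.62: electronics, buyer-exempt → 0% → £0.00
Key duplication £6.59: taxable services → 0% → £0.00
Burrito bowl £14.97: prepared food → 4.25% → £0.64
Watch battery replacement £15.60: taxable services → 0% → £0.00
Sourdough loaf £7.54: unprepared food → 9% → £0.68
Chicken breast (2 lb) £11.68: unprepared food → 9% → £1.05
Bluetooth speaker £88.48: electronics, buyer-exempt → 0% → £0.00
Cheddar block £4.70: unprepared food → 9% → £0.42
Total tax = £0.64 + £0.68 + £1.05 + £0.42 = £2.79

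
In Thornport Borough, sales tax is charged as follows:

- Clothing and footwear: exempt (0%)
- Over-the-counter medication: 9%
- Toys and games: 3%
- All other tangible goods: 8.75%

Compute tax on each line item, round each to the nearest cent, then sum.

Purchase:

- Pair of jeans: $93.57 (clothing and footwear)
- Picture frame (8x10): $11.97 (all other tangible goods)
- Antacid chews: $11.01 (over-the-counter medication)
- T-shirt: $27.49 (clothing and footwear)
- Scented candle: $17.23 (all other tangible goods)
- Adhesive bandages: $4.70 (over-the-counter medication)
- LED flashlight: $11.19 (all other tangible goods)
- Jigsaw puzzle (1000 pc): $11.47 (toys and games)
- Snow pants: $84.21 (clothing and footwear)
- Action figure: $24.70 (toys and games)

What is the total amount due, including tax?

Pair of jeans $93.57: clothing and footwear → 0% → $0.00
Picture frame (8x10) $11.97: all other tangible goods → 8.75% → $1.05
Antacid chews $11.01: over-the-counter medication → 9% → $0.99
T-shirt $27.49: clothing and footwear → 0% → $0.00
Scented candle $17.23: all other tangible goods → 8.75% → $1.51
Adhesive bandages $4.70: over-the-counter medication → 9% → $0.42
LED flashlight $11.19: all other tangible goods → 8.75% → $0.98
Jigsaw puzzle (1000 pc) $11.47: toys and games → 3% → $0.34
Snow pants $84.21: clothing and footwear → 0% → $0.00
Action figure $24.70: toys and games → 3% → $0.74
Subtotal = $297.54; tax = $6.03; total due = $303.57

$303.57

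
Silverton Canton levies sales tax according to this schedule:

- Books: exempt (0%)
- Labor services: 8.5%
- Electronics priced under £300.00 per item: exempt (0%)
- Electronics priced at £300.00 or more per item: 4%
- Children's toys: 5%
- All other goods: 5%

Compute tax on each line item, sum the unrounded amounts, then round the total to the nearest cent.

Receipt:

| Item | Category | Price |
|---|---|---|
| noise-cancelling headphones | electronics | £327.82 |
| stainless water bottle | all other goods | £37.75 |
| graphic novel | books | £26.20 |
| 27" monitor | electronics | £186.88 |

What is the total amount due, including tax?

Noise-cancelling headphones £327.82: electronics, £300.00 or more → 4% → £13.1128
Stainless water bottle £37.75: all other goods → 5% → £1.8875
Graphic novel £26.20: books → 0% → £0.00
27" monitor £186.88: electronics, under £300.00 → 0% → £0.00
Subtotal = £578.65; unrounded tax = £15.0003 → £15.00; total due = £593.65

£593.65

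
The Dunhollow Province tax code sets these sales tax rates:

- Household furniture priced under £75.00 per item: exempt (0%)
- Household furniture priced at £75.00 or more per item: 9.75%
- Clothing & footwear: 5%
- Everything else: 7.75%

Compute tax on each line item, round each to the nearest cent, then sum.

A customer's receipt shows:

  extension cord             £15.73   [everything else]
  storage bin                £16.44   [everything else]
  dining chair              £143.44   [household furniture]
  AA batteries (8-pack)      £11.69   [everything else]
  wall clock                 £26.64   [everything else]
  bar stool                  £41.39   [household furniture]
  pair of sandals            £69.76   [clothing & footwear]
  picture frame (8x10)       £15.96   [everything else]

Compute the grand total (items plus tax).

Extension cord £15.73: everything else → 7.75% → £1.22
Storage bin £16.44: everything else → 7.75% → £1.27
Dining chair £143.44: household furniture, £75.00 or more → 9.75% → £13.99
AA batteries (8-pack) £11.69: everything else → 7.75% → £0.91
Wall clock £26.64: everything else → 7.75% → £2.06
Bar stool £41.39: household furniture, under £75.00 → 0% → £0.00
Pair of sandals £69.76: clothing & footwear → 5% → £3.49
Picture frame (8x10) £15.96: everything else → 7.75% → £1.24
Subtotal = £341.05; tax = £24.18; total due = £365.23

£365.23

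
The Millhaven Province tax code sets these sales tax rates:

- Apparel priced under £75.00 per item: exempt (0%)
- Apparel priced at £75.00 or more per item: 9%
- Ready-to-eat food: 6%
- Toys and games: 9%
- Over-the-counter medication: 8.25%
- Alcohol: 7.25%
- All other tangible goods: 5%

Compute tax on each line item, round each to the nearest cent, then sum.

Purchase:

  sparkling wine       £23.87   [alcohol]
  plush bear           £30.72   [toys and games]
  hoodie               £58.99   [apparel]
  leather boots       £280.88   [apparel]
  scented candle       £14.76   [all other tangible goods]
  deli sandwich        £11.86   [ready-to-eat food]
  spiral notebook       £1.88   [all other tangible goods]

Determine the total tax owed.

£31.31

Sparkling wine £23.87: alcohol → 7.25% → £1.73
Plush bear £30.72: toys and games → 9% → £2.76
Hoodie £58.99: apparel, under £75.00 → 0% → £0.00
Leather boots £280.88: apparel, £75.00 or more → 9% → £25.28
Scented candle £14.76: all other tangible goods → 5% → £0.74
Deli sandwich £11.86: ready-to-eat food → 6% → £0.71
Spiral notebook £1.88: all other tangible goods → 5% → £0.09
Total tax = £1.73 + £2.76 + £25.28 + £0.74 + £0.71 + £0.09 = £31.31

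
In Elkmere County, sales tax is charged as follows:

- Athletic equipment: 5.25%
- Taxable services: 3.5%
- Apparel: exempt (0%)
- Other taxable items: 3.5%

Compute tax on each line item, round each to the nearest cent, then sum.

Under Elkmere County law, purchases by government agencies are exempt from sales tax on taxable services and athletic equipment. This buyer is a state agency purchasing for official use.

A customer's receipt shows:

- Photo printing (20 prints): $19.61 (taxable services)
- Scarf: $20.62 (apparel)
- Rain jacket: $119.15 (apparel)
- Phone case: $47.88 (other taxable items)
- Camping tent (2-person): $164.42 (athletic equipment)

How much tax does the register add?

$1.68

Photo printing (20 prints) $19.61: taxable services, buyer-exempt → 0% → $0.00
Scarf $20.62: apparel → 0% → $0.00
Rain jacket $119.15: apparel → 0% → $0.00
Phone case $47.88: other taxable items → 3.5% → $1.68
Camping tent (2-person) $164.42: athletic equipment, buyer-exempt → 0% → $0.00
Total tax = $1.68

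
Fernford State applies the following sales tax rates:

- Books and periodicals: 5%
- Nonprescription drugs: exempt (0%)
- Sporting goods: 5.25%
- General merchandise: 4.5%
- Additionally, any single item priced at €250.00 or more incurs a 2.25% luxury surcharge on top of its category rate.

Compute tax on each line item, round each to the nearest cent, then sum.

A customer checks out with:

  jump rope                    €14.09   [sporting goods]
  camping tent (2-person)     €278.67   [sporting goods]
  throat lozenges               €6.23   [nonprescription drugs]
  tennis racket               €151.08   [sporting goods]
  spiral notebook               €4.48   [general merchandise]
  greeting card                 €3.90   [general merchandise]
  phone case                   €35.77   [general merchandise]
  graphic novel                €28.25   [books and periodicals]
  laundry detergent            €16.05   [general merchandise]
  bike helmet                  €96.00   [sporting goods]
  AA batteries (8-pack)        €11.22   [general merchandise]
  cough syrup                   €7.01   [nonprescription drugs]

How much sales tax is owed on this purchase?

€39.23

Jump rope €14.09: sporting goods → 5.25% → €0.74
Camping tent (2-person) €278.67: sporting goods → 5.25% + 2.25% surcharge = 7.5% → €20.90
Throat lozenges €6.23: nonprescription drugs → 0% → €0.00
Tennis racket €151.08: sporting goods → 5.25% → €7.93
Spiral notebook €4.48: general merchandise → 4.5% → €0.20
Greeting card €3.90: general merchandise → 4.5% → €0.18
Phone case €35.77: general merchandise → 4.5% → €1.61
Graphic novel €28.25: books and periodicals → 5% → €1.41
Laundry detergent €16.05: general merchandise → 4.5% → €0.72
Bike helmet €96.00: sporting goods → 5.25% → €5.04
AA batteries (8-pack) €11.22: general merchandise → 4.5% → €0.50
Cough syrup €7.01: nonprescription drugs → 0% → €0.00
Total tax = €0.74 + €20.90 + €7.93 + €0.20 + €0.18 + €1.61 + €1.41 + €0.72 + €5.04 + €0.50 = €39.23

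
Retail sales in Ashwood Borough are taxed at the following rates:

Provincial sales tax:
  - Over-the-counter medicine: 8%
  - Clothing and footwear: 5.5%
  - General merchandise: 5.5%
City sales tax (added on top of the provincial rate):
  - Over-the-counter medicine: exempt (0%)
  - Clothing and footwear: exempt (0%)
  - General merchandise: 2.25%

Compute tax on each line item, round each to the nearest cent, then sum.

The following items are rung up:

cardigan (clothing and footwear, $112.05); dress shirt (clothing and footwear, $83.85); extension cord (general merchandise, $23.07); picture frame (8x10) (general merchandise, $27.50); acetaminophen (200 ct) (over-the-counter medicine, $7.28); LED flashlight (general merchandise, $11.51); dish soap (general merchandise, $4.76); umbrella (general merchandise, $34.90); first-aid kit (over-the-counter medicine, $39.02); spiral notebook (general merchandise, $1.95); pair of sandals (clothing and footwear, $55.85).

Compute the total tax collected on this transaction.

Cardigan $112.05: clothing and footwear → 5.5% + 0% city = 5.5% → $6.16
Dress shirt $83.85: clothing and footwear → 5.5% + 0% city = 5.5% → $4.61
Extension cord $23.07: general merchandise → 5.5% + 2.25% city = 7.75% → $1.79
Picture frame (8x10) $27.50: general merchandise → 5.5% + 2.25% city = 7.75% → $2.13
Acetaminophen (200 ct) $7.28: over-the-counter medicine → 8% + 0% city = 8% → $0.58
LED flashlight $11.51: general merchandise → 5.5% + 2.25% city = 7.75% → $0.89
Dish soap $4.76: general merchandise → 5.5% + 2.25% city = 7.75% → $0.37
Umbrella $34.90: general merchandise → 5.5% + 2.25% city = 7.75% → $2.70
First-aid kit $39.02: over-the-counter medicine → 8% + 0% city = 8% → $3.12
Spiral notebook $1.95: general merchandise → 5.5% + 2.25% city = 7.75% → $0.15
Pair of sandals $55.85: clothing and footwear → 5.5% + 0% city = 5.5% → $3.07
Total tax = $6.16 + $4.61 + $1.79 + $2.13 + $0.58 + $0.89 + $0.37 + $2.70 + $3.12 + $0.15 + $3.07 = $25.57

$25.57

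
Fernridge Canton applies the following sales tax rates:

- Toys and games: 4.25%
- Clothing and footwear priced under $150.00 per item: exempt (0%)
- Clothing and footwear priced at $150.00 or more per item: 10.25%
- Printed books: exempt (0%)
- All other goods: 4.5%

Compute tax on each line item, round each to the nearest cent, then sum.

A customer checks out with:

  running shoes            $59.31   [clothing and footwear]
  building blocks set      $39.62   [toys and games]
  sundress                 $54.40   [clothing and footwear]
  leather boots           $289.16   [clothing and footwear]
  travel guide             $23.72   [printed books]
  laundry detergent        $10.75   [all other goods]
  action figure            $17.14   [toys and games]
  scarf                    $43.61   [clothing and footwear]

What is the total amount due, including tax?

$570.24

Running shoes $59.31: clothing and footwear, under $150.00 → 0% → $0.00
Building blocks set $39.62: toys and games → 4.25% → $1.68
Sundress $54.40: clothing and footwear, under $150.00 → 0% → $0.00
Leather boots $289.16: clothing and footwear, $150.00 or more → 10.25% → $29.64
Travel guide $23.72: printed books → 0% → $0.00
Laundry detergent $10.75: all other goods → 4.5% → $0.48
Action figure $17.14: toys and games → 4.25% → $0.73
Scarf $43.61: clothing and footwear, under $150.00 → 0% → $0.00
Subtotal = $537.71; tax = $32.53; total due = $570.24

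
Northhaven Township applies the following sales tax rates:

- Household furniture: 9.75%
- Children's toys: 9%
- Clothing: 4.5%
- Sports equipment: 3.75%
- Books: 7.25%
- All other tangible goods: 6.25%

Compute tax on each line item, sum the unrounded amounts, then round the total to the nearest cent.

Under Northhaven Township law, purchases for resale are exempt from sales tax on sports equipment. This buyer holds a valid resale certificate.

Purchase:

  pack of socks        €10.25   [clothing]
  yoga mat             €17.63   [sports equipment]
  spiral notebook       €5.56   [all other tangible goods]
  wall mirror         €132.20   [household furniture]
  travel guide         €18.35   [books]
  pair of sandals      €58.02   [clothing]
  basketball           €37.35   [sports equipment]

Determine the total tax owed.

€17.64

Pack of socks €10.25: clothing → 4.5% → €0.46125
Yoga mat €17.63: sports equipment, buyer-exempt → 0% → €0.00
Spiral notebook €5.56: all other tangible goods → 6.25% → €0.3475
Wall mirror €132.20: household furniture → 9.75% → €12.8895
Travel guide €18.35: books → 7.25% → €1.330375
Pair of sandals €58.02: clothing → 4.5% → €2.6109
Basketball €37.35: sports equipment, buyer-exempt → 0% → €0.00
Unrounded tax sum = €17.639525 → €17.64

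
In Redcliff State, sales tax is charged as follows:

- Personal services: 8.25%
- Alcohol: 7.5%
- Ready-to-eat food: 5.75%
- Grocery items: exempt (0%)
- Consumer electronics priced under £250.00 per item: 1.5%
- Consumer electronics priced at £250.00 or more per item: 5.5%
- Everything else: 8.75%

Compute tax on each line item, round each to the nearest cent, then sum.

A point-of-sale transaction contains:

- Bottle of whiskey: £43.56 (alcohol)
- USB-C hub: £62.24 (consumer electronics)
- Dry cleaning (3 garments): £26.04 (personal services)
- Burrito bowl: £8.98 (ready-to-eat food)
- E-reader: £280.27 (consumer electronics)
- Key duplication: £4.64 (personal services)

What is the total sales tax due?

£22.66

Bottle of whiskey £43.56: alcohol → 7.5% → £3.27
USB-C hub £62.24: consumer electronics, under £250.00 → 1.5% → £0.93
Dry cleaning (3 garments) £26.04: personal services → 8.25% → £2.15
Burrito bowl £8.98: ready-to-eat food → 5.75% → £0.52
E-reader £280.27: consumer electronics, £250.00 or more → 5.5% → £15.41
Key duplication £4.64: personal services → 8.25% → £0.38
Total tax = £3.27 + £0.93 + £2.15 + £0.52 + £15.41 + £0.38 = £22.66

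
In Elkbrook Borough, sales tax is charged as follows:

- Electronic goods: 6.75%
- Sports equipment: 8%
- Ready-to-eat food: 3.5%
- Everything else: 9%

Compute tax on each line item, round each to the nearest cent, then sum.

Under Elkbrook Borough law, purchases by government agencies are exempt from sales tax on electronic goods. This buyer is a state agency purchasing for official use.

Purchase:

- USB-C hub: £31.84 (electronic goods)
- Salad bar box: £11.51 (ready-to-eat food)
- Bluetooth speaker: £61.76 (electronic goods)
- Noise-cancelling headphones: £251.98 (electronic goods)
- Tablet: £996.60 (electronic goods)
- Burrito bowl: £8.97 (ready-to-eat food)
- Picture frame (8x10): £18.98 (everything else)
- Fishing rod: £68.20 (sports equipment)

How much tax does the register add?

£7.88

USB-C hub £31.84: electronic goods, buyer-exempt → 0% → £0.00
Salad bar box £11.51: ready-to-eat food → 3.5% → £0.40
Bluetooth speaker £61.76: electronic goods, buyer-exempt → 0% → £0.00
Noise-cancelling headphones £251.98: electronic goods, buyer-exempt → 0% → £0.00
Tablet £996.60: electronic goods, buyer-exempt → 0% → £0.00
Burrito bowl £8.97: ready-to-eat food → 3.5% → £0.31
Picture frame (8x10) £18.98: everything else → 9% → £1.71
Fishing rod £68.20: sports equipment → 8% → £5.46
Total tax = £0.40 + £0.31 + £1.71 + £5.46 = £7.88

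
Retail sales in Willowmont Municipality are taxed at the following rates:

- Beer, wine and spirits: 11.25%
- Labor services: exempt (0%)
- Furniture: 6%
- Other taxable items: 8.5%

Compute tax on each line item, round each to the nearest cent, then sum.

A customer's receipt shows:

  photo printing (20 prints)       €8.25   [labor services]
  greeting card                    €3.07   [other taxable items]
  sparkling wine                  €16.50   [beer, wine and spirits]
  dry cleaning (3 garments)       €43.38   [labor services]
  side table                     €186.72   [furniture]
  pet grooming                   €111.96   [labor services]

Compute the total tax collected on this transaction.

Photo printing (20 prints) €8.25: labor services → 0% → €0.00
Greeting card €3.07: other taxable items → 8.5% → €0.26
Sparkling wine €16.50: beer, wine and spirits → 11.25% → €1.86
Dry cleaning (3 garments) €43.38: labor services → 0% → €0.00
Side table €186.72: furniture → 6% → €11.20
Pet grooming €111.96: labor services → 0% → €0.00
Total tax = €0.26 + €1.86 + €11.20 = €13.32

€13.32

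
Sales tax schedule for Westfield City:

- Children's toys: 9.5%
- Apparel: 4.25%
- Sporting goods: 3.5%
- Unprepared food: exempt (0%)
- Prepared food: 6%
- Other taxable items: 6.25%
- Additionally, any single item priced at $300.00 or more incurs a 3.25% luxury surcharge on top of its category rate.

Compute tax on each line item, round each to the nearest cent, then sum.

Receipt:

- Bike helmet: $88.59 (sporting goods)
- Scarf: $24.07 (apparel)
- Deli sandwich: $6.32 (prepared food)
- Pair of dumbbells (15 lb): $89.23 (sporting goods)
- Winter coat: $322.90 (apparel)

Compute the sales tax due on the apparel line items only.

Scarf $24.07: apparel → 4.25% → $1.02
Winter coat $322.90: apparel → 4.25% + 3.25% surcharge = 7.5% → $24.22
Tax on apparel = $1.02 + $24.22 = $25.24

$25.24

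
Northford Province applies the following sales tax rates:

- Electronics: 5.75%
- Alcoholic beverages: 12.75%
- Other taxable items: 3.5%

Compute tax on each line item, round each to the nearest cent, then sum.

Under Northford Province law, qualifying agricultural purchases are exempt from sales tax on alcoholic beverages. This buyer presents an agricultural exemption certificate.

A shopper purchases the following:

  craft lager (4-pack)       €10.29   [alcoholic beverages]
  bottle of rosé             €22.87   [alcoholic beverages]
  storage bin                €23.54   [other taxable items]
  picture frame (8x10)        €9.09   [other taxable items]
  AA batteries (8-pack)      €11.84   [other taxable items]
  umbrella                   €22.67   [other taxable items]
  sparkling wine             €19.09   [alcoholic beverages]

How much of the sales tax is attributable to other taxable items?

€2.34

Storage bin €23.54: other taxable items → 3.5% → €0.82
Picture frame (8x10) €9.09: other taxable items → 3.5% → €0.32
AA batteries (8-pack) €11.84: other taxable items → 3.5% → €0.41
Umbrella €22.67: other taxable items → 3.5% → €0.79
Tax on other taxable items = €0.82 + €0.32 + €0.41 + €0.79 = €2.34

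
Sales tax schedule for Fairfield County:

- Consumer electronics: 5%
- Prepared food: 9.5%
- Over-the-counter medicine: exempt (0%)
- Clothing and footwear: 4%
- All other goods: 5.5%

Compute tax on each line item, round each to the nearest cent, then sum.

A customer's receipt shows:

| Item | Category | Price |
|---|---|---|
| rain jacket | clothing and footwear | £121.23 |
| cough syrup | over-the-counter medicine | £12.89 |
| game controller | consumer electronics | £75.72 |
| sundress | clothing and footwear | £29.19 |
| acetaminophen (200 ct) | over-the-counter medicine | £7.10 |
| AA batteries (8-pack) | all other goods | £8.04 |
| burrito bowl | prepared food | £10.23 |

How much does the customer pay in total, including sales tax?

£275.62

Rain jacket £121.23: clothing and footwear → 4% → £4.85
Cough syrup £12.89: over-the-counter medicine → 0% → £0.00
Game controller £75.72: consumer electronics → 5% → £3.79
Sundress £29.19: clothing and footwear → 4% → £1.17
Acetaminophen (200 ct) £7.10: over-the-counter medicine → 0% → £0.00
AA batteries (8-pack) £8.04: all other goods → 5.5% → £0.44
Burrito bowl £10.23: prepared food → 9.5% → £0.97
Subtotal = £264.40; tax = £11.22; total due = £275.62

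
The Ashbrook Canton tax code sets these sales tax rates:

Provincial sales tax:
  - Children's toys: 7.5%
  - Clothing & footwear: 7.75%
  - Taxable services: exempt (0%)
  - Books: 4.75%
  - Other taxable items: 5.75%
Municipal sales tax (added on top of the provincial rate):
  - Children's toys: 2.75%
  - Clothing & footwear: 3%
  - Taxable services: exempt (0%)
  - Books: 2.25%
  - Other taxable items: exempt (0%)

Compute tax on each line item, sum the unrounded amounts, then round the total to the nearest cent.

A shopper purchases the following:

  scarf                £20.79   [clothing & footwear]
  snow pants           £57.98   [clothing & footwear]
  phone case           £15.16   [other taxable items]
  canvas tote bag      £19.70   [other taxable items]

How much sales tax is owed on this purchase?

Scarf £20.79: clothing & footwear → 7.75% + 3% municipal = 10.75% → £2.234925
Snow pants £57.98: clothing & footwear → 7.75% + 3% municipal = 10.75% → £6.23285
Phone case £15.16: other taxable items → 5.75% + 0% municipal = 5.75% → £0.8717
Canvas tote bag £19.70: other taxable items → 5.75% + 0% municipal = 5.75% → £1.13275
Unrounded tax sum = £10.472225 → £10.47

£10.47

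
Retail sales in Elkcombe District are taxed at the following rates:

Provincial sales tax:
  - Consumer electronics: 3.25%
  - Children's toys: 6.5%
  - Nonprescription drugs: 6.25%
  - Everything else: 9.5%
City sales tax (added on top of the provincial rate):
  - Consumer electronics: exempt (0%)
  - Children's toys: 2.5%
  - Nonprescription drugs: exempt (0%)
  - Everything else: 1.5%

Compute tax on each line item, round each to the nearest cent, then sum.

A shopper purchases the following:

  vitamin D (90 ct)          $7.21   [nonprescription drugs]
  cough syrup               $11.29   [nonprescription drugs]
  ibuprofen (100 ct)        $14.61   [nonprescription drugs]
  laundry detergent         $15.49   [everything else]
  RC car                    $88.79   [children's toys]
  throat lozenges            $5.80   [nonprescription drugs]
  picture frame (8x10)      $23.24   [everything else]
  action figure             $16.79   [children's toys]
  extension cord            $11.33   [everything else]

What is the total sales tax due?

Vitamin D (90 ct) $7.21: nonprescription drugs → 6.25% + 0% city = 6.25% → $0.45
Cough syrup $11.29: nonprescription drugs → 6.25% + 0% city = 6.25% → $0.71
Ibuprofen (100 ct) $14.61: nonprescription drugs → 6.25% + 0% city = 6.25% → $0.91
Laundry detergent $15.49: everything else → 9.5% + 1.5% city = 11% → $1.70
RC car $88.79: children's toys → 6.5% + 2.5% city = 9% → $7.99
Throat lozenges $5.80: nonprescription drugs → 6.25% + 0% city = 6.25% → $0.36
Picture frame (8x10) $23.24: everything else → 9.5% + 1.5% city = 11% → $2.56
Action figure $16.79: children's toys → 6.5% + 2.5% city = 9% → $1.51
Extension cord $11.33: everything else → 9.5% + 1.5% city = 11% → $1.25
Total tax = $0.45 + $0.71 + $0.91 + $1.70 + $7.99 + $0.36 + $2.56 + $1.51 + $1.25 = $17.44

$17.44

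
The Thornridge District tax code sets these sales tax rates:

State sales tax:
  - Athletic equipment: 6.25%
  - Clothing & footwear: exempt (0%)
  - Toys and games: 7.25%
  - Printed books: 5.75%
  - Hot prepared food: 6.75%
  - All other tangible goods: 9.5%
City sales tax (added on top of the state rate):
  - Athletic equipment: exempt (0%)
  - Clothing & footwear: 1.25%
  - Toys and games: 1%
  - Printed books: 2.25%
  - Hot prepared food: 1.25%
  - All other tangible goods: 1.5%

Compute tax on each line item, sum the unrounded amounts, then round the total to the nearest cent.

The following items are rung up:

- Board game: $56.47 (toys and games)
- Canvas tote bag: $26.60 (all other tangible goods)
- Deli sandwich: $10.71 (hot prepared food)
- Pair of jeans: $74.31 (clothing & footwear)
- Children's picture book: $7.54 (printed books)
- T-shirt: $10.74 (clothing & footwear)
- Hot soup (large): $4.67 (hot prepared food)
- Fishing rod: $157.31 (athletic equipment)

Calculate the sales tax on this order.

$20.31

Board game $56.47: toys and games → 7.25% + 1% city = 8.25% → $4.658775
Canvas tote bag $26.60: all other tangible goods → 9.5% + 1.5% city = 11% → $2.926
Deli sandwich $10.71: hot prepared food → 6.75% + 1.25% city = 8% → $0.8568
Pair of jeans $74.31: clothing & footwear → 0% + 1.25% city = 1.25% → $0.928875
Children's picture book $7.54: printed books → 5.75% + 2.25% city = 8% → $0.6032
T-shirt $10.74: clothing & footwear → 0% + 1.25% city = 1.25% → $0.13425
Hot soup (large) $4.67: hot prepared food → 6.75% + 1.25% city = 8% → $0.3736
Fishing rod $157.31: athletic equipment → 6.25% + 0% city = 6.25% → $9.831875
Unrounded tax sum = $20.313375 → $20.31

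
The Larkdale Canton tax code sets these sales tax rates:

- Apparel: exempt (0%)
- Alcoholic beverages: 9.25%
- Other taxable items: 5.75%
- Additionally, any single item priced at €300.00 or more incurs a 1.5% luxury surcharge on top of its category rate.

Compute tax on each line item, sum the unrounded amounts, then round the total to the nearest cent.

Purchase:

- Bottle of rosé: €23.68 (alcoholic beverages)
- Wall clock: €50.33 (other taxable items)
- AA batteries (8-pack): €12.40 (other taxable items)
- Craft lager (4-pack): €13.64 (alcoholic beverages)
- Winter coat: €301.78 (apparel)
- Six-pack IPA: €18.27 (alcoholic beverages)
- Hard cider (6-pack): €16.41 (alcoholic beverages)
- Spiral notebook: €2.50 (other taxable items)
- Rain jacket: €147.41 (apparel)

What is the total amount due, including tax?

€601.36

Bottle of rosé €23.68: alcoholic beverages → 9.25% → €2.1904
Wall clock €50.33: other taxable items → 5.75% → €2.893975
AA batteries (8-pack) €12.40: other taxable items → 5.75% → €0.713
Craft lager (4-pack) €13.64: alcoholic beverages → 9.25% → €1.2617
Winter coat €301.78: apparel → 0% + 1.5% surcharge = 1.5% → €4.5267
Six-pack IPA €18.27: alcoholic beverages → 9.25% → €1.689975
Hard cider (6-pack) €16.41: alcoholic beverages → 9.25% → €1.517925
Spiral notebook €2.50: other taxable items → 5.75% → €0.14375
Rain jacket €147.41: apparel → 0% → €0.00
Subtotal = €586.42; unrounded tax = €14.937425 → €14.94; total due = €601.36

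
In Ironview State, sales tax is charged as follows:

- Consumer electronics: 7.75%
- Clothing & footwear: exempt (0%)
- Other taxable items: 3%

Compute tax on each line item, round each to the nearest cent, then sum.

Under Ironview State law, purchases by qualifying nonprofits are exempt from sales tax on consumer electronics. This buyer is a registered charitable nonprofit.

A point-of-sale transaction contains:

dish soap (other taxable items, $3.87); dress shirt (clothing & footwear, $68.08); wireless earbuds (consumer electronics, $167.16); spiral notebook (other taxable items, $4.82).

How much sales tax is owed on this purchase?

$0.26

Dish soap $3.87: other taxable items → 3% → $0.12
Dress shirt $68.08: clothing & footwear → 0% → $0.00
Wireless earbuds $167.16: consumer electronics, buyer-exempt → 0% → $0.00
Spiral notebook $4.82: other taxable items → 3% → $0.14
Total tax = $0.12 + $0.14 = $0.26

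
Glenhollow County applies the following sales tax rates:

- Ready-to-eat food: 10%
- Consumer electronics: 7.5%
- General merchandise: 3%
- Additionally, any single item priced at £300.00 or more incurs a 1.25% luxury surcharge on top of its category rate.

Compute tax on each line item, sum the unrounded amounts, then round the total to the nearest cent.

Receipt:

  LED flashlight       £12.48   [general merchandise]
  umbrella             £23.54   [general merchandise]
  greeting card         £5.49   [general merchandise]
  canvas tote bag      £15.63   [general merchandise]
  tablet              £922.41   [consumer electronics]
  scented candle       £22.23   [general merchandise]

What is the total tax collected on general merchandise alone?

£2.38

LED flashlight £12.48: general merchandise → 3% → £0.3744
Umbrella £23.54: general merchandise → 3% → £0.7062
Greeting card £5.49: general merchandise → 3% → £0.1647
Canvas tote bag £15.63: general merchandise → 3% → £0.4689
Scented candle £22.23: general merchandise → 3% → £0.6669
Tax on general merchandise: unrounded sum = £2.3811 → £2.38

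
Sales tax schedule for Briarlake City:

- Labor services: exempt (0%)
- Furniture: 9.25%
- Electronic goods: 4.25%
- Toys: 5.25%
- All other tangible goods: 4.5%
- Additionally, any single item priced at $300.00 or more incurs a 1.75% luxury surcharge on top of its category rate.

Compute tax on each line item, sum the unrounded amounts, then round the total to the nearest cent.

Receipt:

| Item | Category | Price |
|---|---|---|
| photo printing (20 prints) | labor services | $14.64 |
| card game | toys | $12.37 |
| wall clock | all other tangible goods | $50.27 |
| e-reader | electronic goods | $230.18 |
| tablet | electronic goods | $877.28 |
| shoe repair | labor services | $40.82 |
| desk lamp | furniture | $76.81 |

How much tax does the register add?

$72.44

Photo printing (20 prints) $14.64: labor services → 0% → $0.00
Card game $12.37: toys → 5.25% → $0.649425
Wall clock $50.27: all other tangible goods → 4.5% → $2.26215
E-reader $230.18: electronic goods → 4.25% → $9.78265
Tablet $877.28: electronic goods → 4.25% + 1.75% surcharge = 6% → $52.6368
Shoe repair $40.82: labor services → 0% → $0.00
Desk lamp $76.81: furniture → 9.25% → $7.104925
Unrounded tax sum = $72.43595 → $72.44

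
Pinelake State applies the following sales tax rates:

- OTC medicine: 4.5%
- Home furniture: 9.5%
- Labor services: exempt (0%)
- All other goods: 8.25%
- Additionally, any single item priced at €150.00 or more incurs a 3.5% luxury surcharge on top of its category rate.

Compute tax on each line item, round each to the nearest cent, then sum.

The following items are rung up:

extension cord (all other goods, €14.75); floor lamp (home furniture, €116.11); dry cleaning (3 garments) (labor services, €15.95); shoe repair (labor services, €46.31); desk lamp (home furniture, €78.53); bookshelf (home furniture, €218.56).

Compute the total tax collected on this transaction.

€48.12

Extension cord €14.75: all other goods → 8.25% → €1.22
Floor lamp €116.11: home furniture → 9.5% → €11.03
Dry cleaning (3 garments) €15.95: labor services → 0% → €0.00
Shoe repair €46.31: labor services → 0% → €0.00
Desk lamp €78.53: home furniture → 9.5% → €7.46
Bookshelf €218.56: home furniture → 9.5% + 3.5% surcharge = 13% → €28.41
Total tax = €1.22 + €11.03 + €7.46 + €28.41 = €48.12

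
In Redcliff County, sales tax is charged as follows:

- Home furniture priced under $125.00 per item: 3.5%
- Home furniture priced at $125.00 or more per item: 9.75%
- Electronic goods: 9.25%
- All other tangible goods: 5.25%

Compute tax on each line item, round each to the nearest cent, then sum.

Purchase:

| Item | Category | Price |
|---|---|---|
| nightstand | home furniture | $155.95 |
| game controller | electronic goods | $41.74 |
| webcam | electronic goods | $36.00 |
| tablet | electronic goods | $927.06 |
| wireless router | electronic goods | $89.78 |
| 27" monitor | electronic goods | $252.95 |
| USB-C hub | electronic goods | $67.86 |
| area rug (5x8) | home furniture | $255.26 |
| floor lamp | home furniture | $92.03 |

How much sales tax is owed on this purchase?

Nightstand $155.95: home furniture, $125.00 or more → 9.75% → $15.21
Game controller $41.74: electronic goods → 9.25% → $3.86
Webcam $36.00: electronic goods → 9.25% → $3.33
Tablet $927.06: electronic goods → 9.25% → $85.75
Wireless router $89.78: electronic goods → 9.25% → $8.30
27" monitor $252.95: electronic goods → 9.25% → $23.40
USB-C hub $67.86: electronic goods → 9.25% → $6.28
Area rug (5x8) $255.26: home furniture, $125.00 or more → 9.75% → $24.89
Floor lamp $92.03: home furniture, under $125.00 → 3.5% → $3.22
Total tax = $15.21 + $3.86 + $3.33 + $85.75 + $8.30 + $23.40 + $6.28 + $24.89 + $3.22 = $174.24

$174.24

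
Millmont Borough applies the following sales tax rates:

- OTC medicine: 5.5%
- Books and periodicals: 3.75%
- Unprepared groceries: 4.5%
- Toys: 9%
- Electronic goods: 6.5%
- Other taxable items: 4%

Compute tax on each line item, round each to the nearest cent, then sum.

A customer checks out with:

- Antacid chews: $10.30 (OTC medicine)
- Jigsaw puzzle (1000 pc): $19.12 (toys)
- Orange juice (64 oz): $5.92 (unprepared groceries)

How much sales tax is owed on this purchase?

Antacid chews $10.30: OTC medicine → 5.5% → $0.57
Jigsaw puzzle (1000 pc) $19.12: toys → 9% → $1.72
Orange juice (64 oz) $5.92: unprepared groceries → 4.5% → $0.27
Total tax = $0.57 + $1.72 + $0.27 = $2.56

$2.56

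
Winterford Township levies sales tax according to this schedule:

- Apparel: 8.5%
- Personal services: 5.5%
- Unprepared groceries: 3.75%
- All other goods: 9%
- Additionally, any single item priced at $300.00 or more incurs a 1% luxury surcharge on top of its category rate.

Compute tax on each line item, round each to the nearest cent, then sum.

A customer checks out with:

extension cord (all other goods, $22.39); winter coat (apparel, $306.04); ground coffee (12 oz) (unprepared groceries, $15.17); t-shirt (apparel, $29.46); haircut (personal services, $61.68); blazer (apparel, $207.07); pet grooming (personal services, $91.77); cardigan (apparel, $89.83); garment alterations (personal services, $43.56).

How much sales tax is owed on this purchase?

Extension cord $22.39: all other goods → 9% → $2.02
Winter coat $306.04: apparel → 8.5% + 1% surcharge = 9.5% → $29.07
Ground coffee (12 oz) $15.17: unprepared groceries → 3.75% → $0.57
T-shirt $29.46: apparel → 8.5% → $2.50
Haircut $61.68: personal services → 5.5% → $3.39
Blazer $207.07: apparel → 8.5% → $17.60
Pet grooming $91.77: personal services → 5.5% → $5.05
Cardigan $89.83: apparel → 8.5% → $7.64
Garment alterations $43.56: personal services → 5.5% → $2.40
Total tax = $2.02 + $29.07 + $0.57 + $2.50 + $3.39 + $17.60 + $5.05 + $7.64 + $2.40 = $70.24

$70.24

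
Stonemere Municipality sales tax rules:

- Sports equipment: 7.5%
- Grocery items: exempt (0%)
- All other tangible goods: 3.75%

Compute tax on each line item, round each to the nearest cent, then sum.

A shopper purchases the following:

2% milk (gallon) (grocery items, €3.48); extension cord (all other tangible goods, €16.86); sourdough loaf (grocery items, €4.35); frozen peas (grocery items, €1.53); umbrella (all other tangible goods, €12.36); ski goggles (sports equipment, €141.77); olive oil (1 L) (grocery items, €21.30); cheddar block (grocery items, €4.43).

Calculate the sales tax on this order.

€11.72

2% milk (gallon) €3.48: grocery items → 0% → €0.00
Extension cord €16.86: all other tangible goods → 3.75% → €0.63
Sourdough loaf €4.35: grocery items → 0% → €0.00
Frozen peas €1.53: grocery items → 0% → €0.00
Umbrella €12.36: all other tangible goods → 3.75% → €0.46
Ski goggles €141.77: sports equipment → 7.5% → €10.63
Olive oil (1 L) €21.30: grocery items → 0% → €0.00
Cheddar block €4.43: grocery items → 0% → €0.00
Total tax = €0.63 + €0.46 + €10.63 = €11.72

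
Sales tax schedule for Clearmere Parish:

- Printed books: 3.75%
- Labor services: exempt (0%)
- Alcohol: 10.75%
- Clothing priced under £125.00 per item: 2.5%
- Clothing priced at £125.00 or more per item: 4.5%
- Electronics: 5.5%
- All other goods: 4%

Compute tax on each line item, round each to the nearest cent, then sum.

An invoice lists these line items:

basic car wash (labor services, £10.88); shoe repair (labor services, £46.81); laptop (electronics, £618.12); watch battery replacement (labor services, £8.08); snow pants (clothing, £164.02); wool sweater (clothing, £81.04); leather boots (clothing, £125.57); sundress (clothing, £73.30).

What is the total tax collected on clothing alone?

Snow pants £164.02: clothing, £125.00 or more → 4.5% → £7.38
Wool sweater £81.04: clothing, under £125.00 → 2.5% → £2.03
Leather boots £125.57: clothing, £125.00 or more → 4.5% → £5.65
Sundress £73.30: clothing, under £125.00 → 2.5% → £1.83
Tax on clothing = £7.38 + £2.03 + £5.65 + £1.83 = £16.89

£16.89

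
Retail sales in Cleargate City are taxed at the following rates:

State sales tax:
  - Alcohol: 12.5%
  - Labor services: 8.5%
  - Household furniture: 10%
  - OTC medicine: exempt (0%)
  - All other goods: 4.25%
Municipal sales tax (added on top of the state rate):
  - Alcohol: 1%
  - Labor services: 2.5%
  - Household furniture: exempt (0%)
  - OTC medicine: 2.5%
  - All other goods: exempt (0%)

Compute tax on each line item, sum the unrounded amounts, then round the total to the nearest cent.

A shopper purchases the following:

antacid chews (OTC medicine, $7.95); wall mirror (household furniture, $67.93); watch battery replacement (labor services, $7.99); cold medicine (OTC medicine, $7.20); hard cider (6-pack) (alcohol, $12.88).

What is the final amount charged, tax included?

Antacid chews $7.95: OTC medicine → 0% + 2.5% municipal = 2.5% → $0.19875
Wall mirror $67.93: household furniture → 10% + 0% municipal = 10% → $6.793
Watch battery replacement $7.99: labor services → 8.5% + 2.5% municipal = 11% → $0.8789
Cold medicine $7.20: OTC medicine → 0% + 2.5% municipal = 2.5% → $0.18
Hard cider (6-pack) $12.88: alcohol → 12.5% + 1% municipal = 13.5% → $1.7388
Subtotal = $103.95; unrounded tax = $9.78945 → $9.79; total due = $113.74

$113.74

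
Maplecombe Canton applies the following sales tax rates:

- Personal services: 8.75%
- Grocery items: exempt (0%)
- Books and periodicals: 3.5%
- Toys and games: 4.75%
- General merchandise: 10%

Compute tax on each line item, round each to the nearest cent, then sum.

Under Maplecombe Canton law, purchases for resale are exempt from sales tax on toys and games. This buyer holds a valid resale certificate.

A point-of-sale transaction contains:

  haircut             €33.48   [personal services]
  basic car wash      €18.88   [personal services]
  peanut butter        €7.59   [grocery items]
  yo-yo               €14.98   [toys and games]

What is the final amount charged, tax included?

€79.51

Haircut €33.48: personal services → 8.75% → €2.93
Basic car wash €18.88: personal services → 8.75% → €1.65
Peanut butter €7.59: grocery items → 0% → €0.00
Yo-yo €14.98: toys and games, buyer-exempt → 0% → €0.00
Subtotal = €74.93; tax = €4.58; total due = €79.51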